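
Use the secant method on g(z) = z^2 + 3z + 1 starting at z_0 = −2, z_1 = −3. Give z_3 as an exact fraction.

−13/5

g(−2) = −1, g(−3) = 1. z_2 = (−3) − 1·((−3) − (−2))/(1 − (−1)) = −5/2.
g(−3) = 1, g(−5/2) = −1/4. z_3 = (−5/2) − (−1/4)·((−5/2) − (−3))/((−1/4) − 1) = −13/5.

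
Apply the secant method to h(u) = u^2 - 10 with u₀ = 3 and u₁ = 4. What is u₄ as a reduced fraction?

3488/1103

h(3) = -1, h(4) = 6. u₂ = 4 - 6·(4 - 3)/(6 - (-1)) = 22/7.
h(4) = 6, h(22/7) = -6/49. u₃ = (22/7) - (-6/49)·((22/7) - 4)/((-6/49) - 6) = 79/25.
h(22/7) = -6/49, h(79/25) = -9/625. u₄ = (79/25) - (-9/625)·((79/25) - (22/7))/((-9/625) - (-6/49)) = 3488/1103.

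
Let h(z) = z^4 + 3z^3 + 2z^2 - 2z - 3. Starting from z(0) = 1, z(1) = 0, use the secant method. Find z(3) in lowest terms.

192/103

h(1) = 1, h(0) = -3. z(2) = 0 - (-3)·(0 - 1)/((-3) - 1) = 3/4.
h(0) = -3, h(3/4) = -459/256. z(3) = (3/4) - (-459/256)·((3/4) - 0)/((-459/256) - (-3)) = 192/103.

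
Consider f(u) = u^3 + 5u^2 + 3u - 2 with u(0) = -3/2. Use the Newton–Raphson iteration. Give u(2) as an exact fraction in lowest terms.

-54350/44289

f'(u) = 3u^2 + 10u + 3.
f(-3/2) = 11/8, f'(-3/2) = -21/4, so u(1) = (-3/2) - (11/8)/(-21/4) = -26/21.
f(-26/21) = 484/9261, f'(-26/21) = -703/147, so u(2) = (-26/21) - (484/9261)/(-703/147) = -54350/44289.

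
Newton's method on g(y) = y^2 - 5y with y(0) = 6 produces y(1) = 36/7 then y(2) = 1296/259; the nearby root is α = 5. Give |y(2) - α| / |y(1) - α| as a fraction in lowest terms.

y(1) - α = 36/7 - 5 = 1/7, so |y(1) - α| = 1/7.
y(2) - α = 1296/259 - 5 = 1/259, so |y(2) - α| = 1/259.
Ratio = (1/259) / (1/7) = 1/37.

1/37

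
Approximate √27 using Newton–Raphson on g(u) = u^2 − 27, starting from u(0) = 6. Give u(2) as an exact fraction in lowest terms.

291/56

g'(u) = 2u.
g(6) = 9, g'(6) = 12, so u(1) = 6 − 9/12 = 21/4.
g(21/4) = 9/16, g'(21/4) = 21/2, so u(2) = (21/4) − (9/16)/(21/2) = 291/56.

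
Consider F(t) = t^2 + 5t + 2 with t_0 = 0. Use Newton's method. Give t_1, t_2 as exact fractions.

t_1 = −2/5, t_2 = −46/105

F'(t) = 2t + 5.
F(0) = 2, F'(0) = 5, so t_1 = 0 − 2/5 = −2/5.
F(−2/5) = 4/25, F'(−2/5) = 21/5, so t_2 = (−2/5) − (4/25)/(21/5) = −46/105.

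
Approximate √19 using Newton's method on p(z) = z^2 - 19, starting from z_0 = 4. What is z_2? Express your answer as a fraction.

p'(z) = 2z.
p(4) = -3, p'(4) = 8, so z_1 = 4 - (-3)/8 = 35/8.
p(35/8) = 9/64, p'(35/8) = 35/4, so z_2 = (35/8) - (9/64)/(35/4) = 2441/560.

2441/560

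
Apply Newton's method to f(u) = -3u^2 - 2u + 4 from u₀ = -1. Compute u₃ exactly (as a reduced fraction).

-207547/135184

f'(u) = -6u - 2.
f(-1) = 3, f'(-1) = 4, so u₁ = (-1) - 3/4 = -7/4.
f(-7/4) = -27/16, f'(-7/4) = 17/2, so u₂ = (-7/4) - (-27/16)/(17/2) = -211/136.
f(-211/136) = -2187/18496, f'(-211/136) = 497/68, so u₃ = (-211/136) - (-2187/18496)/(497/68) = -207547/135184.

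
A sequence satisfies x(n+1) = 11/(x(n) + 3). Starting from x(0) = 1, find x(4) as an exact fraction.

1243/592

x(1) = 11/(1 + 3) = 11/4.
x(2) = 11/(11/4 + 3) = 44/23.
x(3) = 11/(44/23 + 3) = 253/113.
x(4) = 11/(253/113 + 3) = 1243/592.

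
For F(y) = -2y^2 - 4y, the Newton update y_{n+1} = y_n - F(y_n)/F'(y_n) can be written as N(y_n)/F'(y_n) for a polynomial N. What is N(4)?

F'(y) = -4y - 4.
N(y) = y·F'(y) - F(y) = y·(-4y - 4) - (-2y^2 - 4y) = -2y^2.
N(4) = -32.

-32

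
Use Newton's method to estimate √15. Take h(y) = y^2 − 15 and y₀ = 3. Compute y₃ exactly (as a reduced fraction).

h'(y) = 2y.
h(3) = −6, h'(3) = 6, so y₁ = 3 − (−6)/6 = 4.
h(4) = 1, h'(4) = 8, so y₂ = 4 − 1/8 = 31/8.
h(31/8) = 1/64, h'(31/8) = 31/4, so y₃ = (31/8) − (1/64)/(31/4) = 1921/496.

1921/496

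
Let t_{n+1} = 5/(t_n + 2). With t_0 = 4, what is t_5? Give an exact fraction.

1065/746

t_1 = 5/(4 + 2) = 5/6.
t_2 = 5/(5/6 + 2) = 30/17.
t_3 = 5/(30/17 + 2) = 85/64.
t_4 = 5/(85/64 + 2) = 320/213.
t_5 = 5/(320/213 + 2) = 1065/746.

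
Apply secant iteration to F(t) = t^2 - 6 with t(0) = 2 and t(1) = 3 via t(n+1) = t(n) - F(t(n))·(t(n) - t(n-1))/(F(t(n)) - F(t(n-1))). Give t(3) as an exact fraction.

22/9

F(2) = -2, F(3) = 3. t(2) = 3 - 3·(3 - 2)/(3 - (-2)) = 12/5.
F(3) = 3, F(12/5) = -6/25. t(3) = (12/5) - (-6/25)·((12/5) - 3)/((-6/25) - 3) = 22/9.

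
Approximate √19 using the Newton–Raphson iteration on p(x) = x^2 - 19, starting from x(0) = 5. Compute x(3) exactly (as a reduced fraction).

p'(x) = 2x.
p(5) = 6, p'(5) = 10, so x(1) = 5 - 6/10 = 22/5.
p(22/5) = 9/25, p'(22/5) = 44/5, so x(2) = (22/5) - (9/25)/(44/5) = 959/220.
p(959/220) = 81/48400, p'(959/220) = 959/110, so x(3) = (959/220) - (81/48400)/(959/110) = 1839281/421960.

1839281/421960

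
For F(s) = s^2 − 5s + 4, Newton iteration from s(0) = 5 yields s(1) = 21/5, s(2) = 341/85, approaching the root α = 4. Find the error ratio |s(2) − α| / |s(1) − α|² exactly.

5/17

s(1) − α = 21/5 − 4 = 1/5, so |s(1) − α| = 1/5.
s(2) − α = 341/85 − 4 = 1/85, so |s(2) − α| = 1/85.
|s(1) − α|² = 1/25.
Ratio = (1/85) / (1/25) = 5/17.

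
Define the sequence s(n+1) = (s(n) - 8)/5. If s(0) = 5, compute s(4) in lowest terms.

s(1) = (5 - 8)/5 = -3/5.
s(2) = ((-3/5) - 8)/5 = -43/25.
s(3) = ((-43/25) - 8)/5 = -243/125.
s(4) = ((-243/125) - 8)/5 = -1243/625.

-1243/625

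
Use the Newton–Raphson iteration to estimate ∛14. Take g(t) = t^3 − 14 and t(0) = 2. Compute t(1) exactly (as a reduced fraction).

5/2

g'(t) = 3t^2.
g(2) = −6, g'(2) = 12, so t(1) = 2 − (−6)/12 = 5/2.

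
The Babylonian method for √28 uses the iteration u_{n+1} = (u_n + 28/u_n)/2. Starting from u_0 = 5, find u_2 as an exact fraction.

u_1 = (5 + 28/5)/2 = 53/10.
u_2 = (53/10 + 28/(53/10))/2 = 5609/1060.

5609/1060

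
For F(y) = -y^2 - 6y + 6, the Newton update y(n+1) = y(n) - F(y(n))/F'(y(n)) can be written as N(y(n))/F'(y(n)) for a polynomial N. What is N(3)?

-15

F'(y) = -2y - 6.
N(y) = y·F'(y) - F(y) = y·(-2y - 6) - (-y^2 - 6y + 6) = -y^2 - 6.
N(3) = -15.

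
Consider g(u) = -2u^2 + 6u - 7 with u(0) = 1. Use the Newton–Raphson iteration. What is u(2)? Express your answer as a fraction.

g'(u) = -4u + 6.
g(1) = -3, g'(1) = 2, so u(1) = 1 - (-3)/2 = 5/2.
g(5/2) = -9/2, g'(5/2) = -4, so u(2) = (5/2) - (-9/2)/(-4) = 11/8.

11/8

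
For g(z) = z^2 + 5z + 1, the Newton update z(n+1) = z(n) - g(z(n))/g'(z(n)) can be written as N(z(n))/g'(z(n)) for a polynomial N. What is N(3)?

g'(z) = 2z + 5.
N(z) = z·g'(z) - g(z) = z·(2z + 5) - (z^2 + 5z + 1) = z^2 - 1.
N(3) = 8.

8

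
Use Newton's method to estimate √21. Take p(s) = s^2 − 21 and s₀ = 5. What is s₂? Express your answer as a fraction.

527/115

p'(s) = 2s.
p(5) = 4, p'(5) = 10, so s₁ = 5 − 4/10 = 23/5.
p(23/5) = 4/25, p'(23/5) = 46/5, so s₂ = (23/5) − (4/25)/(46/5) = 527/115.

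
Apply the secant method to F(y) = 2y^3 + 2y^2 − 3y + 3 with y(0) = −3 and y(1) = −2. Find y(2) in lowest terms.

−51/25

F(−3) = −24, F(−2) = 1. y(2) = (−2) − 1·((−2) − (−3))/(1 − (−24)) = −51/25.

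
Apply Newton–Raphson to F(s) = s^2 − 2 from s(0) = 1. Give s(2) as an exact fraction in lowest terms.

F'(s) = 2s.
F(1) = −1, F'(1) = 2, so s(1) = 1 − (−1)/2 = 3/2.
F(3/2) = 1/4, F'(3/2) = 3, so s(2) = (3/2) − (1/4)/3 = 17/12.

17/12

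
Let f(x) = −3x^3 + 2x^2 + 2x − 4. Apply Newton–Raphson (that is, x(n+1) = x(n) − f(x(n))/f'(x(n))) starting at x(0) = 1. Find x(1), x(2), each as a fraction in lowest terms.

x(1) = 0, x(2) = 2

f'(x) = −9x^2 + 4x + 2.
f(1) = −3, f'(1) = −3, so x(1) = 1 − (−3)/(−3) = 0.
f(0) = −4, f'(0) = 2, so x(2) = 0 − (−4)/2 = 2.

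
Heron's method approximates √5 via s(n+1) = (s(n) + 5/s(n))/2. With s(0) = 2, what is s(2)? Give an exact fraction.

s(1) = (2 + 5/2)/2 = 9/4.
s(2) = (9/4 + 5/(9/4))/2 = 161/72.

161/72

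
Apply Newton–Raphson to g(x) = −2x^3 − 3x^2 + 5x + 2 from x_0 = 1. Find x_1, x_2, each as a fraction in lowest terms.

g'(x) = −6x^2 − 6x + 5.
g(1) = 2, g'(1) = −7, so x_1 = 1 − 2/(−7) = 9/7.
g(9/7) = −268/343, g'(9/7) = −619/49, so x_2 = (9/7) − (−268/343)/(−619/49) = 5303/4333.

x_1 = 9/7, x_2 = 5303/4333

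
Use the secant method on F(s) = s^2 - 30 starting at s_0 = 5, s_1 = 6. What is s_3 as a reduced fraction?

F(5) = -5, F(6) = 6. s_2 = 6 - 6·(6 - 5)/(6 - (-5)) = 60/11.
F(6) = 6, F(60/11) = -30/121. s_3 = (60/11) - (-30/121)·((60/11) - 6)/((-30/121) - 6) = 115/21.

115/21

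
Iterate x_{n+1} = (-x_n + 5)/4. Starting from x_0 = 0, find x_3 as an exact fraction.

x_1 = (-0 + 5)/4 = 5/4.
x_2 = (-(5/4) + 5)/4 = 15/16.
x_3 = (-(15/16) + 5)/4 = 65/64.

65/64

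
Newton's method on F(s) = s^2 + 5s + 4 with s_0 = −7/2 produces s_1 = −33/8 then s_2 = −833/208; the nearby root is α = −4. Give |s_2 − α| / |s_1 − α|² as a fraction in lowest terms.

s_1 − α = −33/8 − (−4) = −33/8 + 4 = −1/8, so |s_1 − α| = 1/8.
s_2 − α = −833/208 − (−4) = −833/208 + 4 = −1/208, so |s_2 − α| = 1/208.
|s_1 − α|² = 1/64.
Ratio = (1/208) / (1/64) = 4/13.

4/13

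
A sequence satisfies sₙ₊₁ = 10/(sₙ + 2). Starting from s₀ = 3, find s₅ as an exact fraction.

s₁ = 10/(3 + 2) = 2.
s₂ = 10/(2 + 2) = 5/2.
s₃ = 10/(5/2 + 2) = 20/9.
s₄ = 10/(20/9 + 2) = 45/19.
s₅ = 10/(45/19 + 2) = 190/83.

190/83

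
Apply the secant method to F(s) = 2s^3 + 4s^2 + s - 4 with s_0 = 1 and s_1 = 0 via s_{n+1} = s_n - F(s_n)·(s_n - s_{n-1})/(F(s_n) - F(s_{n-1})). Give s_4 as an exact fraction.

4966444/6828827

F(1) = 3, F(0) = -4. s_2 = 0 - (-4)·(0 - 1)/((-4) - 3) = 4/7.
F(0) = -4, F(4/7) = -600/343. s_3 = (4/7) - (-600/343)·((4/7) - 0)/((-600/343) - (-4)) = 196/193.
F(4/7) = -600/343, F(196/193) = 23260800/7189057. s_4 = (196/193) - (23260800/7189057)·((196/193) - (4/7))/((23260800/7189057) - (-600/343)) = 4966444/6828827.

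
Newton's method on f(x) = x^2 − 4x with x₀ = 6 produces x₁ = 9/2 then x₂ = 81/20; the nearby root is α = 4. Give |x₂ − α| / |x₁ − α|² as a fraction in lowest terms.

1/5

x₁ − α = 9/2 − 4 = 1/2, so |x₁ − α| = 1/2.
x₂ − α = 81/20 − 4 = 1/20, so |x₂ − α| = 1/20.
|x₁ − α|² = 1/4.
Ratio = (1/20) / (1/4) = 1/5.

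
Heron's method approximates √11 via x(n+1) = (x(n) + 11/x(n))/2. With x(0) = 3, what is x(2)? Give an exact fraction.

x(1) = (3 + 11/3)/2 = 10/3.
x(2) = (10/3 + 11/(10/3))/2 = 199/60.

199/60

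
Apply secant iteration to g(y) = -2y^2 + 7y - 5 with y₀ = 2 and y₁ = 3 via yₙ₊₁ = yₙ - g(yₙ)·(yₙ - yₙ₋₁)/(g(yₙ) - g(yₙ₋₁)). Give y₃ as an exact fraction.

g(2) = 1, g(3) = -2. y₂ = 3 - (-2)·(3 - 2)/((-2) - 1) = 7/3.
g(3) = -2, g(7/3) = 4/9. y₃ = (7/3) - (4/9)·((7/3) - 3)/((4/9) - (-2)) = 27/11.

27/11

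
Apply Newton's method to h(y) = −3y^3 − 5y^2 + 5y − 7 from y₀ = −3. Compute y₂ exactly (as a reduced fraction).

h'(y) = −9y^2 − 10y + 5.
h(−3) = 14, h'(−3) = −46, so y₁ = (−3) − 14/(−46) = −62/23.
h(−62/23) = 23765/12167, h'(−62/23) = −17691/529, so y₂ = (−62/23) − (23765/12167)/(−17691/529) = −1073077/406893.

−1073077/406893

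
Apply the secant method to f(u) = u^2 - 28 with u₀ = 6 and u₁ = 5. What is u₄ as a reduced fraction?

17372/3283

f(6) = 8, f(5) = -3. u₂ = 5 - (-3)·(5 - 6)/((-3) - 8) = 58/11.
f(5) = -3, f(58/11) = -24/121. u₃ = (58/11) - (-24/121)·((58/11) - 5)/((-24/121) - (-3)) = 598/113.
f(58/11) = -24/121, f(598/113) = 72/12769. u₄ = (598/113) - (72/12769)·((598/113) - (58/11))/((72/12769) - (-24/121)) = 17372/3283.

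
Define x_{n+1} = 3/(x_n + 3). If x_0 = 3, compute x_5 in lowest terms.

34/43

x_1 = 3/(3 + 3) = 1/2.
x_2 = 3/(1/2 + 3) = 6/7.
x_3 = 3/(6/7 + 3) = 7/9.
x_4 = 3/(7/9 + 3) = 27/34.
x_5 = 3/(27/34 + 3) = 34/43.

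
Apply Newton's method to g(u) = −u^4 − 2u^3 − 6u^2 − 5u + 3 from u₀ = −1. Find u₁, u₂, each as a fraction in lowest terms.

g'(u) = −4u^3 − 6u^2 − 12u − 5.
g(−1) = 3, g'(−1) = 5, so u₁ = (−1) − 3/5 = −8/5.
g(−8/5) = −1701/625, g'(−8/5) = 1903/125, so u₂ = (−8/5) − (−1701/625)/(1903/125) = −13523/9515.

u₁ = −8/5, u₂ = −13523/9515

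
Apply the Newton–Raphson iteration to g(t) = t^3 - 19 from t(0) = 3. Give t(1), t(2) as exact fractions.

t(1) = 73/27, t(2) = 1152011/431649

g'(t) = 3t^2.
g(3) = 8, g'(3) = 27, so t(1) = 3 - 8/27 = 73/27.
g(73/27) = 15040/19683, g'(73/27) = 5329/243, so t(2) = (73/27) - (15040/19683)/(5329/243) = 1152011/431649.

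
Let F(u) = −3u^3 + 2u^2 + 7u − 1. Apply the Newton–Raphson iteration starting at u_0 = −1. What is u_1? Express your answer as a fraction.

F'(u) = −9u^2 + 4u + 7.
F(−1) = −3, F'(−1) = −6, so u_1 = (−1) − (−3)/(−6) = −3/2.

−3/2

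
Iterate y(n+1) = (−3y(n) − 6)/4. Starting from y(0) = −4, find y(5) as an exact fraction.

y(1) = (−3·(−4) − 6)/4 = 3/2.
y(2) = (−3·(3/2) − 6)/4 = −21/8.
y(3) = (−3·(−21/8) − 6)/4 = 15/32.
y(4) = (−3·(15/32) − 6)/4 = −237/128.
y(5) = (−3·(−237/128) − 6)/4 = −57/512.

−57/512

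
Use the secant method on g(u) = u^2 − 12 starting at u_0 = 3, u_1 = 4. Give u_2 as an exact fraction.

g(3) = −3, g(4) = 4. u_2 = 4 − 4·(4 − 3)/(4 − (−3)) = 24/7.

24/7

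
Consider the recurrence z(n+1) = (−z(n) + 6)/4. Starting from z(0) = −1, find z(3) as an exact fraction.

79/64

z(1) = (−(−1) + 6)/4 = 7/4.
z(2) = (−(7/4) + 6)/4 = 17/16.
z(3) = (−(17/16) + 6)/4 = 79/64.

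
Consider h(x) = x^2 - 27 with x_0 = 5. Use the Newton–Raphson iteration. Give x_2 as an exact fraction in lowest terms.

h'(x) = 2x.
h(5) = -2, h'(5) = 10, so x_1 = 5 - (-2)/10 = 26/5.
h(26/5) = 1/25, h'(26/5) = 52/5, so x_2 = (26/5) - (1/25)/(52/5) = 1351/260.

1351/260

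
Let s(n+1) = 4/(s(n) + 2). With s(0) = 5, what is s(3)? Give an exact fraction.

9/8

s(1) = 4/(5 + 2) = 4/7.
s(2) = 4/(4/7 + 2) = 14/9.
s(3) = 4/(14/9 + 2) = 9/8.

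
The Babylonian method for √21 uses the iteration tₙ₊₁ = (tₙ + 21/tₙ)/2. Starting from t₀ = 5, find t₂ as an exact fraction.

t₁ = (5 + 21/5)/2 = 23/5.
t₂ = (23/5 + 21/(23/5))/2 = 527/115.

527/115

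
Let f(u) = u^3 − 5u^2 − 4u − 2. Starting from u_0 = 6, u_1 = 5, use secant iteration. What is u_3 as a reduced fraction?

41917/7257

f(6) = 10, f(5) = −22. u_2 = 5 − (−22)·(5 − 6)/((−22) − 10) = 91/16.
f(5) = −22, f(91/16) = −10285/4096. u_3 = (91/16) − (−10285/4096)·((91/16) − 5)/((−10285/4096) − (−22)) = 41917/7257.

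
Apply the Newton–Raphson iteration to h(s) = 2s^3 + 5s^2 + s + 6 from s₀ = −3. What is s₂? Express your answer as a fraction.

−812661/298525

h'(s) = 6s^2 + 10s + 1.
h(−3) = −6, h'(−3) = 25, so s₁ = (−3) − (−6)/25 = −69/25.
h(−69/25) = −11268/15625, h'(−69/25) = 11941/625, so s₂ = (−69/25) − (−11268/15625)/(11941/625) = −812661/298525.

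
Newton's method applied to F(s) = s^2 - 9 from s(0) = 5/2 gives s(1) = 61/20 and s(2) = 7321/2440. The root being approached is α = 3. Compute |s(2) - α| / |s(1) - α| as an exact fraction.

1/122

s(1) - α = 61/20 - 3 = 1/20, so |s(1) - α| = 1/20.
s(2) - α = 7321/2440 - 3 = 1/2440, so |s(2) - α| = 1/2440.
Ratio = (1/2440) / (1/20) = 1/122.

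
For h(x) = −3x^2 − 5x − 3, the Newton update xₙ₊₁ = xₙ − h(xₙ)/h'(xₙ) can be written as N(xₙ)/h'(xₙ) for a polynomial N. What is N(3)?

h'(x) = −6x − 5.
N(x) = x·h'(x) − h(x) = x·(−6x − 5) − (−3x^2 − 5x − 3) = −3x^2 + 3.
N(3) = −24.

−24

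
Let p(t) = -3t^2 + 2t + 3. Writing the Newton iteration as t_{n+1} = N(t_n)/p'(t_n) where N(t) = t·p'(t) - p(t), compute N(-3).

-30

p'(t) = -6t + 2.
N(t) = t·p'(t) - p(t) = t·(-6t + 2) - (-3t^2 + 2t + 3) = -3t^2 - 3.
N(-3) = -30.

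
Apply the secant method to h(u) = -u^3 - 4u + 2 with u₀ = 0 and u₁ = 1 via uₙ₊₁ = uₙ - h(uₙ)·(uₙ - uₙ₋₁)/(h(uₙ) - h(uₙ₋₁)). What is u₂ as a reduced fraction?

h(0) = 2, h(1) = -3. u₂ = 1 - (-3)·(1 - 0)/((-3) - 2) = 2/5.

2/5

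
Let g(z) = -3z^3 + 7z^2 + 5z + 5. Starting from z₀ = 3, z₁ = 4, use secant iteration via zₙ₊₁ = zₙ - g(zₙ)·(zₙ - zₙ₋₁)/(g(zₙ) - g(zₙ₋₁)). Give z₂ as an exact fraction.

g(3) = 2, g(4) = -55. z₂ = 4 - (-55)·(4 - 3)/((-55) - 2) = 173/57.

173/57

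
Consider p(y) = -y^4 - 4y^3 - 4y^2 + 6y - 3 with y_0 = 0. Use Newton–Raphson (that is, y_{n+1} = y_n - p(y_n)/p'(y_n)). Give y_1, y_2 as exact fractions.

p'(y) = -4y^3 - 12y^2 - 8y + 6.
p(0) = -3, p'(0) = 6, so y_1 = 0 - (-3)/6 = 1/2.
p(1/2) = -25/16, p'(1/2) = -3/2, so y_2 = (1/2) - (-25/16)/(-3/2) = -13/24.

y_1 = 1/2, y_2 = -13/24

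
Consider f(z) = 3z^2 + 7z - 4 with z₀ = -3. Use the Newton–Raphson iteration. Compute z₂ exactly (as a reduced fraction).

-3367/1199

f'(z) = 6z + 7.
f(-3) = 2, f'(-3) = -11, so z₁ = (-3) - 2/(-11) = -31/11.
f(-31/11) = 12/121, f'(-31/11) = -109/11, so z₂ = (-31/11) - (12/121)/(-109/11) = -3367/1199.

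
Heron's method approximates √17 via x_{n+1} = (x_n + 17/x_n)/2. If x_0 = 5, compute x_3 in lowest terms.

x_1 = (5 + 17/5)/2 = 21/5.
x_2 = (21/5 + 17/(21/5))/2 = 433/105.
x_3 = (433/105 + 17/(433/105))/2 = 187457/45465.

187457/45465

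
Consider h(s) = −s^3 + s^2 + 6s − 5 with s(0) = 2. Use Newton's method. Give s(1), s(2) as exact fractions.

s(1) = 7/2, s(2) = 274/95

h'(s) = −3s^2 + 2s + 6.
h(2) = 3, h'(2) = −2, so s(1) = 2 − 3/(−2) = 7/2.
h(7/2) = −117/8, h'(7/2) = −95/4, so s(2) = (7/2) − (−117/8)/(−95/4) = 274/95.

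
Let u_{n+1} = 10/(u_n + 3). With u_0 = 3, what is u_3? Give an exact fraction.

u_1 = 10/(3 + 3) = 5/3.
u_2 = 10/(5/3 + 3) = 15/7.
u_3 = 10/(15/7 + 3) = 35/18.

35/18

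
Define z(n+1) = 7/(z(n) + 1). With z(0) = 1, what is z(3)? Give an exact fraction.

63/23

z(1) = 7/(1 + 1) = 7/2.
z(2) = 7/(7/2 + 1) = 14/9.
z(3) = 7/(14/9 + 1) = 63/23.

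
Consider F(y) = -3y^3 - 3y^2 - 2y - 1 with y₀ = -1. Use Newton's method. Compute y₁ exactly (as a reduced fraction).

-4/5

F'(y) = -9y^2 - 6y - 2.
F(-1) = 1, F'(-1) = -5, so y₁ = (-1) - 1/(-5) = -4/5.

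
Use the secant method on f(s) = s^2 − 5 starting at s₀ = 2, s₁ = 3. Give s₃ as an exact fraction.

29/13

f(2) = −1, f(3) = 4. s₂ = 3 − 4·(3 − 2)/(4 − (−1)) = 11/5.
f(3) = 4, f(11/5) = −4/25. s₃ = (11/5) − (−4/25)·((11/5) − 3)/((−4/25) − 4) = 29/13.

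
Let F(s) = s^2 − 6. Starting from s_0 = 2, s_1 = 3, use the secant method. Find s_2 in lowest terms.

12/5

F(2) = −2, F(3) = 3. s_2 = 3 − 3·(3 − 2)/(3 − (−2)) = 12/5.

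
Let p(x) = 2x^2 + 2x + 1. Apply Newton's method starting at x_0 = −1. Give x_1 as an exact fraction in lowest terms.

p'(x) = 4x + 2.
p(−1) = 1, p'(−1) = −2, so x_1 = (−1) − 1/(−2) = −1/2.

−1/2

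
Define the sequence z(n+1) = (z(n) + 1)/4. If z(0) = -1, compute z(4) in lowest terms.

21/64

z(1) = ((-1) + 1)/4 = 0.
z(2) = (0 + 1)/4 = 1/4.
z(3) = ((1/4) + 1)/4 = 5/16.
z(4) = ((5/16) + 1)/4 = 21/64.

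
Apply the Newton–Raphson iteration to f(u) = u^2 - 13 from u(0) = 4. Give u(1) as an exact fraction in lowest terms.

29/8

f'(u) = 2u.
f(4) = 3, f'(4) = 8, so u(1) = 4 - 3/8 = 29/8.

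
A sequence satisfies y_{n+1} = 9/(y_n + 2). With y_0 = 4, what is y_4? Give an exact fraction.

288/127

y_1 = 9/(4 + 2) = 3/2.
y_2 = 9/(3/2 + 2) = 18/7.
y_3 = 9/(18/7 + 2) = 63/32.
y_4 = 9/(63/32 + 2) = 288/127.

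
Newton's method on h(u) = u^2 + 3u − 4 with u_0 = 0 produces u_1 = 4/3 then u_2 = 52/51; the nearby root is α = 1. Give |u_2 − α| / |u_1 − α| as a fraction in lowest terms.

1/17

u_1 − α = 4/3 − 1 = 1/3, so |u_1 − α| = 1/3.
u_2 − α = 52/51 − 1 = 1/51, so |u_2 − α| = 1/51.
Ratio = (1/51) / (1/3) = 1/17.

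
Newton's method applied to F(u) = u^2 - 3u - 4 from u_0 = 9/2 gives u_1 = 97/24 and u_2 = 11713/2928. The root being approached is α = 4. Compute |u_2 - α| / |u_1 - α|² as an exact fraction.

u_1 - α = 97/24 - 4 = 1/24, so |u_1 - α| = 1/24.
u_2 - α = 11713/2928 - 4 = 1/2928, so |u_2 - α| = 1/2928.
|u_1 - α|² = 1/576.
Ratio = (1/2928) / (1/576) = 12/61.

12/61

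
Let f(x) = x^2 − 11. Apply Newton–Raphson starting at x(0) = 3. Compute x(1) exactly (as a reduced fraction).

10/3

f'(x) = 2x.
f(3) = −2, f'(3) = 6, so x(1) = 3 − (−2)/6 = 10/3.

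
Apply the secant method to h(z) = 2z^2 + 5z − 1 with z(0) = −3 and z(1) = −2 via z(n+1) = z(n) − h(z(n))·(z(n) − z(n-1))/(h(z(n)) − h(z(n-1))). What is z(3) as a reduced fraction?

−19/7

h(−3) = 2, h(−2) = −3. z(2) = (−2) − (−3)·((−2) − (−3))/((−3) − 2) = −13/5.
h(−2) = −3, h(−13/5) = −12/25. z(3) = (−13/5) − (−12/25)·((−13/5) − (−2))/((−12/25) − (−3)) = −19/7.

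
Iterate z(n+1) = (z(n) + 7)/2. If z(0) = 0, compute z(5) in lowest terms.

z(1) = (0 + 7)/2 = 7/2.
z(2) = ((7/2) + 7)/2 = 21/4.
z(3) = ((21/4) + 7)/2 = 49/8.
z(4) = ((49/8) + 7)/2 = 105/16.
z(5) = ((105/16) + 7)/2 = 217/32.

217/32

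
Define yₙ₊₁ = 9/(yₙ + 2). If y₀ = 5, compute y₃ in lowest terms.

207/109

y₁ = 9/(5 + 2) = 9/7.
y₂ = 9/(9/7 + 2) = 63/23.
y₃ = 9/(63/23 + 2) = 207/109.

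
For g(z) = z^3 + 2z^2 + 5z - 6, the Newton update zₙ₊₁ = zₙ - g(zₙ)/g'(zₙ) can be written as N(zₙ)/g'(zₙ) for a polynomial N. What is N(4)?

166

g'(z) = 3z^2 + 4z + 5.
N(z) = z·g'(z) - g(z) = z·(3z^2 + 4z + 5) - (z^3 + 2z^2 + 5z - 6) = 2z^3 + 2z^2 + 6.
N(4) = 166.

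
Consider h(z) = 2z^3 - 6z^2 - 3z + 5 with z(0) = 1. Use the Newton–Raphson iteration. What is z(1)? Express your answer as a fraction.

7/9

h'(z) = 6z^2 - 12z - 3.
h(1) = -2, h'(1) = -9, so z(1) = 1 - (-2)/(-9) = 7/9.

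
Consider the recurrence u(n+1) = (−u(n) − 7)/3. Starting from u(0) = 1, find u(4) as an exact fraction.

u(1) = (−1 − 7)/3 = −8/3.
u(2) = (−(−8/3) − 7)/3 = −13/9.
u(3) = (−(−13/9) − 7)/3 = −50/27.
u(4) = (−(−50/27) − 7)/3 = −139/81.

−139/81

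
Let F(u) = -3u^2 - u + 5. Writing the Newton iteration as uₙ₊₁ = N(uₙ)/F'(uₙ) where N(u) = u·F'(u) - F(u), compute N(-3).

F'(u) = -6u - 1.
N(u) = u·F'(u) - F(u) = u·(-6u - 1) - (-3u^2 - u + 5) = -3u^2 - 5.
N(-3) = -32.

-32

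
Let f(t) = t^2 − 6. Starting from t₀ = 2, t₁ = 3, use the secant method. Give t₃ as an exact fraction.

f(2) = −2, f(3) = 3. t₂ = 3 − 3·(3 − 2)/(3 − (−2)) = 12/5.
f(3) = 3, f(12/5) = −6/25. t₃ = (12/5) − (−6/25)·((12/5) − 3)/((−6/25) − 3) = 22/9.

22/9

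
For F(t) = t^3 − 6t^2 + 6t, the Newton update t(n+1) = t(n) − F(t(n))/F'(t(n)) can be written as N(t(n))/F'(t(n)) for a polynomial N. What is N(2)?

−8

F'(t) = 3t^2 − 12t + 6.
N(t) = t·F'(t) − F(t) = t·(3t^2 − 12t + 6) − (t^3 − 6t^2 + 6t) = 2t^3 − 6t^2.
N(2) = −8.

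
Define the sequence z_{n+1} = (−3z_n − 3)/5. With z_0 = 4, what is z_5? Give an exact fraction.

z_1 = (−3·4 − 3)/5 = −3.
z_2 = (−3·(−3) − 3)/5 = 6/5.
z_3 = (−3·(6/5) − 3)/5 = −33/25.
z_4 = (−3·(−33/25) − 3)/5 = 24/125.
z_5 = (−3·(24/125) − 3)/5 = −447/625.

−447/625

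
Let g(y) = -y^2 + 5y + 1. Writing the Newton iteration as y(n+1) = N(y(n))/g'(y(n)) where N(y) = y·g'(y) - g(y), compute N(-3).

-10

g'(y) = -2y + 5.
N(y) = y·g'(y) - g(y) = y·(-2y + 5) - (-y^2 + 5y + 1) = -y^2 - 1.
N(-3) = -10.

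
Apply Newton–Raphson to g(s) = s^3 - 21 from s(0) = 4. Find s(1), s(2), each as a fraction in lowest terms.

s(1) = 149/48, s(2) = 4469165/1598472

g'(s) = 3s^2.
g(4) = 43, g'(4) = 48, so s(1) = 4 - 43/48 = 149/48.
g(149/48) = 985517/110592, g'(149/48) = 22201/768, so s(2) = (149/48) - (985517/110592)/(22201/768) = 4469165/1598472.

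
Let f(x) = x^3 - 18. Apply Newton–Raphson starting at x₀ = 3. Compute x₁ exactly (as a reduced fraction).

8/3

f'(x) = 3x^2.
f(3) = 9, f'(3) = 27, so x₁ = 3 - 9/27 = 8/3.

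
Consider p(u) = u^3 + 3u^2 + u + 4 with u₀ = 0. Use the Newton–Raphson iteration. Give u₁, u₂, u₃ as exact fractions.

u₁ = −4, u₂ = −84/25, u₃ = −718708/229825

p'(u) = 3u^2 + 6u + 1.
p(0) = 4, p'(0) = 1, so u₁ = 0 − 4/1 = −4.
p(−4) = −16, p'(−4) = 25, so u₂ = (−4) − (−16)/25 = −84/25.
p(−84/25) = −53504/15625, p'(−84/25) = 9193/625, so u₃ = (−84/25) − (−53504/15625)/(9193/625) = −718708/229825.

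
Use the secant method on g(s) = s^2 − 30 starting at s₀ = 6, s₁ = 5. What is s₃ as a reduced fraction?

126/23

g(6) = 6, g(5) = −5. s₂ = 5 − (−5)·(5 − 6)/((−5) − 6) = 60/11.
g(5) = −5, g(60/11) = −30/121. s₃ = (60/11) − (−30/121)·((60/11) − 5)/((−30/121) − (−5)) = 126/23.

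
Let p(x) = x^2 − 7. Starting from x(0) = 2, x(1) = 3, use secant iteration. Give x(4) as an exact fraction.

971/367

p(2) = −3, p(3) = 2. x(2) = 3 − 2·(3 − 2)/(2 − (−3)) = 13/5.
p(3) = 2, p(13/5) = −6/25. x(3) = (13/5) − (−6/25)·((13/5) − 3)/((−6/25) − 2) = 37/14.
p(13/5) = −6/25, p(37/14) = −3/196. x(4) = (37/14) − (−3/196)·((37/14) − (13/5))/((−3/196) − (−6/25)) = 971/367.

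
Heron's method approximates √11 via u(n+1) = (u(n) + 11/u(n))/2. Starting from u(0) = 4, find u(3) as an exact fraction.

u(1) = (4 + 11/4)/2 = 27/8.
u(2) = (27/8 + 11/(27/8))/2 = 1433/432.
u(3) = (1433/432 + 11/(1433/432))/2 = 4106353/1238112.

4106353/1238112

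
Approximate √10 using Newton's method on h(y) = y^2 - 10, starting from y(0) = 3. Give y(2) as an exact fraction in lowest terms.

721/228

h'(y) = 2y.
h(3) = -1, h'(3) = 6, so y(1) = 3 - (-1)/6 = 19/6.
h(19/6) = 1/36, h'(19/6) = 19/3, so y(2) = (19/6) - (1/36)/(19/3) = 721/228.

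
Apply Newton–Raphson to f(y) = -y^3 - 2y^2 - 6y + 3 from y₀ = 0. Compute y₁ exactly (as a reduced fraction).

1/2

f'(y) = -3y^2 - 4y - 6.
f(0) = 3, f'(0) = -6, so y₁ = 0 - 3/(-6) = 1/2.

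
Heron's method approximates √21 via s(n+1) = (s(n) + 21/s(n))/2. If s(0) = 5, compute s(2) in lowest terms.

527/115

s(1) = (5 + 21/5)/2 = 23/5.
s(2) = (23/5 + 21/(23/5))/2 = 527/115.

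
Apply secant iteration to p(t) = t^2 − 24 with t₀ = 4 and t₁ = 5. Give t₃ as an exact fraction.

p(4) = −8, p(5) = 1. t₂ = 5 − 1·(5 − 4)/(1 − (−8)) = 44/9.
p(5) = 1, p(44/9) = −8/81. t₃ = (44/9) − (−8/81)·((44/9) − 5)/((−8/81) − 1) = 436/89.

436/89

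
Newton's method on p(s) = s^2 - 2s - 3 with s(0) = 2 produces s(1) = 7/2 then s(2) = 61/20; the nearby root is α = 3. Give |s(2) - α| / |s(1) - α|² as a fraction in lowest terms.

s(1) - α = 7/2 - 3 = 1/2, so |s(1) - α| = 1/2.
s(2) - α = 61/20 - 3 = 1/20, so |s(2) - α| = 1/20.
|s(1) - α|² = 1/4.
Ratio = (1/20) / (1/4) = 1/5.

1/5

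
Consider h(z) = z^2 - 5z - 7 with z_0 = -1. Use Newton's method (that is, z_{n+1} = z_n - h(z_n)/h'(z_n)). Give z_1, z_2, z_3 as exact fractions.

h'(z) = 2z - 5.
h(-1) = -1, h'(-1) = -7, so z_1 = (-1) - (-1)/(-7) = -8/7.
h(-8/7) = 1/49, h'(-8/7) = -51/7, so z_2 = (-8/7) - (1/49)/(-51/7) = -407/357.
h(-407/357) = 1/127449, h'(-407/357) = -2599/357, so z_3 = (-407/357) - (1/127449)/(-2599/357) = -1057792/927843.

z_1 = -8/7, z_2 = -407/357, z_3 = -1057792/927843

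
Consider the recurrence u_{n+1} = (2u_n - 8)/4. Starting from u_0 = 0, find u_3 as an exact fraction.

-7/2

u_1 = (2·0 - 8)/4 = -2.
u_2 = (2·(-2) - 8)/4 = -3.
u_3 = (2·(-3) - 8)/4 = -7/2.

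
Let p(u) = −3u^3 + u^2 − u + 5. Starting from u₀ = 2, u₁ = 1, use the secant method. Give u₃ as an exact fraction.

1963/1602

p(2) = −17, p(1) = 2. u₂ = 1 − 2·(1 − 2)/(2 − (−17)) = 21/19.
p(1) = 2, p(21/19) = 7310/6859. u₃ = (21/19) − (7310/6859)·((21/19) − 1)/((7310/6859) − 2) = 1963/1602.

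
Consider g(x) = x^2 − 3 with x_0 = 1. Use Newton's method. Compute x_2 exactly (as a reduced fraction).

7/4

g'(x) = 2x.
g(1) = −2, g'(1) = 2, so x_1 = 1 − (−2)/2 = 2.
g(2) = 1, g'(2) = 4, so x_2 = 2 − 1/4 = 7/4.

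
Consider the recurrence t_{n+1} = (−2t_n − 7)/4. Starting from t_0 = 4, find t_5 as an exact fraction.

t_1 = (−2·4 − 7)/4 = −15/4.
t_2 = (−2·(−15/4) − 7)/4 = 1/8.
t_3 = (−2·(1/8) − 7)/4 = −29/16.
t_4 = (−2·(−29/16) − 7)/4 = −27/32.
t_5 = (−2·(−27/32) − 7)/4 = −85/64.

−85/64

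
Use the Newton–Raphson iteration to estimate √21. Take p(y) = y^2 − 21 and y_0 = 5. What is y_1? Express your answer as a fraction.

p'(y) = 2y.
p(5) = 4, p'(5) = 10, so y_1 = 5 − 4/10 = 23/5.

23/5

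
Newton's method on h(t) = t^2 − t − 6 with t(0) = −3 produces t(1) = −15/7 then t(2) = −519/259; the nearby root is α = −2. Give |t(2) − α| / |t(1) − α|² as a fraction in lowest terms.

t(1) − α = −15/7 − (−2) = −15/7 + 2 = −1/7, so |t(1) − α| = 1/7.
t(2) − α = −519/259 − (−2) = −519/259 + 2 = −1/259, so |t(2) − α| = 1/259.
|t(1) − α|² = 1/49.
Ratio = (1/259) / (1/49) = 7/37.

7/37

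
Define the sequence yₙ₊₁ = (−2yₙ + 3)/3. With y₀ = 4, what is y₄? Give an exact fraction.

y₁ = (−2·4 + 3)/3 = −5/3.
y₂ = (−2·(−5/3) + 3)/3 = 19/9.
y₃ = (−2·(19/9) + 3)/3 = −11/27.
y₄ = (−2·(−11/27) + 3)/3 = 103/81.

103/81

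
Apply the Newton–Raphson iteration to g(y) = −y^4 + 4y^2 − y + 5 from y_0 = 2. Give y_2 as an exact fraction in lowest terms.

4457524/2073677

g'(y) = −4y^3 + 8y − 1.
g(2) = 3, g'(2) = −17, so y_1 = 2 − 3/(−17) = 37/17.
g(37/17) = −55773/83521, g'(37/17) = −121981/4913, so y_2 = (37/17) − (−55773/83521)/(−121981/4913) = 4457524/2073677.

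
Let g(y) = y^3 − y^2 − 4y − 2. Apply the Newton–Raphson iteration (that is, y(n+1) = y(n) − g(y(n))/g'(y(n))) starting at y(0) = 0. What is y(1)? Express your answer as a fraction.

g'(y) = 3y^2 − 2y − 4.
g(0) = −2, g'(0) = −4, so y(1) = 0 − (−2)/(−4) = −1/2.

−1/2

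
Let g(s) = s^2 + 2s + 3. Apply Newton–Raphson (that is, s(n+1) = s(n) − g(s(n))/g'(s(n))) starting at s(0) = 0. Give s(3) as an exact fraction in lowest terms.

−39/56

g'(s) = 2s + 2.
g(0) = 3, g'(0) = 2, so s(1) = 0 − 3/2 = −3/2.
g(−3/2) = 9/4, g'(−3/2) = −1, so s(2) = (−3/2) − (9/4)/(−1) = 3/4.
g(3/4) = 81/16, g'(3/4) = 7/2, so s(3) = (3/4) − (81/16)/(7/2) = −39/56.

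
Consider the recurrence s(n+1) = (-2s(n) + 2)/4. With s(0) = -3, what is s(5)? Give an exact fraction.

7/16

s(1) = (-2·(-3) + 2)/4 = 2.
s(2) = (-2·2 + 2)/4 = -1/2.
s(3) = (-2·(-1/2) + 2)/4 = 3/4.
s(4) = (-2·(3/4) + 2)/4 = 1/8.
s(5) = (-2·(1/8) + 2)/4 = 7/16.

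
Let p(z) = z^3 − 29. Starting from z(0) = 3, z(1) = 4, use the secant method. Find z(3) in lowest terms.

p(3) = −2, p(4) = 35. z(2) = 4 − 35·(4 − 3)/(35 − (−2)) = 113/37.
p(4) = 35, p(113/37) = −26040/50653. z(3) = (113/37) − (−26040/50653)·((113/37) − 4)/((−26040/50653) − 35) = 157673/51397.

157673/51397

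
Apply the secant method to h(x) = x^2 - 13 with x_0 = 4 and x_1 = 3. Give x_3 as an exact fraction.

83/23

h(4) = 3, h(3) = -4. x_2 = 3 - (-4)·(3 - 4)/((-4) - 3) = 25/7.
h(3) = -4, h(25/7) = -12/49. x_3 = (25/7) - (-12/49)·((25/7) - 3)/((-12/49) - (-4)) = 83/23.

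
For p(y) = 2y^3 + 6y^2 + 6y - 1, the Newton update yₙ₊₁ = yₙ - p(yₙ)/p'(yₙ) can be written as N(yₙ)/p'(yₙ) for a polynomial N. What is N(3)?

p'(y) = 6y^2 + 12y + 6.
N(y) = y·p'(y) - p(y) = y·(6y^2 + 12y + 6) - (2y^3 + 6y^2 + 6y - 1) = 4y^3 + 6y^2 + 1.
N(3) = 163.

163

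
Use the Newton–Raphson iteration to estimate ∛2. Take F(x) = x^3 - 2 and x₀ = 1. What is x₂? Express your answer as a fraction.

F'(x) = 3x^2.
F(1) = -1, F'(1) = 3, so x₁ = 1 - (-1)/3 = 4/3.
F(4/3) = 10/27, F'(4/3) = 16/3, so x₂ = (4/3) - (10/27)/(16/3) = 91/72.

91/72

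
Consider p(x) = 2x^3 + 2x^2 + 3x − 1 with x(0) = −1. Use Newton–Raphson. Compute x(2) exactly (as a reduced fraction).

p'(x) = 6x^2 + 4x + 3.
p(−1) = −4, p'(−1) = 5, so x(1) = (−1) − (−4)/5 = −1/5.
p(−1/5) = −192/125, p'(−1/5) = 61/25, so x(2) = (−1/5) − (−192/125)/(61/25) = 131/305.

131/305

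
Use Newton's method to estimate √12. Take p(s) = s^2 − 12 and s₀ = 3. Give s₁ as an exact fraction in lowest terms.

p'(s) = 2s.
p(3) = −3, p'(3) = 6, so s₁ = 3 − (−3)/6 = 7/2.

7/2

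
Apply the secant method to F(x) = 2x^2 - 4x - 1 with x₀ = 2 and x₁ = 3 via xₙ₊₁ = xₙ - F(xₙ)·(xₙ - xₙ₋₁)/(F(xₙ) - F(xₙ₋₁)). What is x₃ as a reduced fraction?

F(2) = -1, F(3) = 5. x₂ = 3 - 5·(3 - 2)/(5 - (-1)) = 13/6.
F(3) = 5, F(13/6) = -5/18. x₃ = (13/6) - (-5/18)·((13/6) - 3)/((-5/18) - 5) = 42/19.

42/19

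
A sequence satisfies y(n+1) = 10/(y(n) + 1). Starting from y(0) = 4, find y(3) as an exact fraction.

y(1) = 10/(4 + 1) = 2.
y(2) = 10/(2 + 1) = 10/3.
y(3) = 10/(10/3 + 1) = 30/13.

30/13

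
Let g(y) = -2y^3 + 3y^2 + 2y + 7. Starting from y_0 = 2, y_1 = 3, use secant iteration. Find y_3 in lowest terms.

g(2) = 7, g(3) = -14. y_2 = 3 - (-14)·(3 - 2)/((-14) - 7) = 7/3.
g(3) = -14, g(7/3) = 70/27. y_3 = (7/3) - (70/27)·((7/3) - 3)/((70/27) - (-14)) = 39/16.

39/16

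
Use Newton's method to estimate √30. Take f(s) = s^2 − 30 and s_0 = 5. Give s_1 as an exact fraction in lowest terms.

11/2

f'(s) = 2s.
f(5) = −5, f'(5) = 10, so s_1 = 5 − (−5)/10 = 11/2.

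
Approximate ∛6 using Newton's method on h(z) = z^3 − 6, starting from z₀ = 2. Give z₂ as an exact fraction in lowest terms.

h'(z) = 3z^2.
h(2) = 2, h'(2) = 12, so z₁ = 2 − 2/12 = 11/6.
h(11/6) = 35/216, h'(11/6) = 121/12, so z₂ = (11/6) − (35/216)/(121/12) = 1979/1089.

1979/1089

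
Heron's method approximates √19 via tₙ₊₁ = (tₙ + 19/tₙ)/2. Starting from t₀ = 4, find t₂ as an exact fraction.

t₁ = (4 + 19/4)/2 = 35/8.
t₂ = (35/8 + 19/(35/8))/2 = 2441/560.

2441/560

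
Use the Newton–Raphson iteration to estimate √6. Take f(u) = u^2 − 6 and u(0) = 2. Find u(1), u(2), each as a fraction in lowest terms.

f'(u) = 2u.
f(2) = −2, f'(2) = 4, so u(1) = 2 − (−2)/4 = 5/2.
f(5/2) = 1/4, f'(5/2) = 5, so u(2) = (5/2) − (1/4)/5 = 49/20.

u(1) = 5/2, u(2) = 49/20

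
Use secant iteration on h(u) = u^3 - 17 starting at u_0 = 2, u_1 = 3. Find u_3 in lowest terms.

20801/8137

h(2) = -9, h(3) = 10. u_2 = 3 - 10·(3 - 2)/(10 - (-9)) = 47/19.
h(3) = 10, h(47/19) = -12780/6859. u_3 = (47/19) - (-12780/6859)·((47/19) - 3)/((-12780/6859) - 10) = 20801/8137.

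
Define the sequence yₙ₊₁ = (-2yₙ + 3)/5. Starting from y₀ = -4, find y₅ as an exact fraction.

y₁ = (-2·(-4) + 3)/5 = 11/5.
y₂ = (-2·(11/5) + 3)/5 = -7/25.
y₃ = (-2·(-7/25) + 3)/5 = 89/125.
y₄ = (-2·(89/125) + 3)/5 = 197/625.
y₅ = (-2·(197/625) + 3)/5 = 1481/3125.

1481/3125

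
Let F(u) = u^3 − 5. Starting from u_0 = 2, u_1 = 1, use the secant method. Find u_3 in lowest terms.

F(2) = 3, F(1) = −4. u_2 = 1 − (−4)·(1 − 2)/((−4) − 3) = 11/7.
F(1) = −4, F(11/7) = −384/343. u_3 = (11/7) − (−384/343)·((11/7) − 1)/((−384/343) − (−4)) = 443/247.

443/247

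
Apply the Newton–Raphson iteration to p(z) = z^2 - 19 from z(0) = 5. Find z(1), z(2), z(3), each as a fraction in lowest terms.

p'(z) = 2z.
p(5) = 6, p'(5) = 10, so z(1) = 5 - 6/10 = 22/5.
p(22/5) = 9/25, p'(22/5) = 44/5, so z(2) = (22/5) - (9/25)/(44/5) = 959/220.
p(959/220) = 81/48400, p'(959/220) = 959/110, so z(3) = (959/220) - (81/48400)/(959/110) = 1839281/421960.

z(1) = 22/5, z(2) = 959/220, z(3) = 1839281/421960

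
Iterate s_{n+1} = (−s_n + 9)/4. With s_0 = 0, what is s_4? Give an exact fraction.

s_1 = (−0 + 9)/4 = 9/4.
s_2 = (−(9/4) + 9)/4 = 27/16.
s_3 = (−(27/16) + 9)/4 = 117/64.
s_4 = (−(117/64) + 9)/4 = 459/256.

459/256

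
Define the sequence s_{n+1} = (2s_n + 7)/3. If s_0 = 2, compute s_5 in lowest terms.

s_1 = (2·2 + 7)/3 = 11/3.
s_2 = (2·(11/3) + 7)/3 = 43/9.
s_3 = (2·(43/9) + 7)/3 = 149/27.
s_4 = (2·(149/27) + 7)/3 = 487/81.
s_5 = (2·(487/81) + 7)/3 = 1541/243.

1541/243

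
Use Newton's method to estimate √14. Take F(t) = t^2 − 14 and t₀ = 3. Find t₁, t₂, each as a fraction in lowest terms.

t₁ = 23/6, t₂ = 1033/276

F'(t) = 2t.
F(3) = −5, F'(3) = 6, so t₁ = 3 − (−5)/6 = 23/6.
F(23/6) = 25/36, F'(23/6) = 23/3, so t₂ = (23/6) − (25/36)/(23/3) = 1033/276.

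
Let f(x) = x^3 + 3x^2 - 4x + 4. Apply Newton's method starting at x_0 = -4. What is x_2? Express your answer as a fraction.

-12407/2965

f'(x) = 3x^2 + 6x - 4.
f(-4) = 4, f'(-4) = 20, so x_1 = (-4) - 4/20 = -21/5.
f(-21/5) = -46/125, f'(-21/5) = 593/25, so x_2 = (-21/5) - (-46/125)/(593/25) = -12407/2965.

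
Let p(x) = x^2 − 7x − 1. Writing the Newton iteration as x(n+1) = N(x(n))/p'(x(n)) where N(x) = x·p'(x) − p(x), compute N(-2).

p'(x) = 2x − 7.
N(x) = x·p'(x) − p(x) = x·(2x − 7) − (x^2 − 7x − 1) = x^2 + 1.
N(-2) = 5.

5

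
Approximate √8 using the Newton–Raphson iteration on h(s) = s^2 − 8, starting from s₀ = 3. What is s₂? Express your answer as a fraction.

h'(s) = 2s.
h(3) = 1, h'(3) = 6, so s₁ = 3 − 1/6 = 17/6.
h(17/6) = 1/36, h'(17/6) = 17/3, so s₂ = (17/6) − (1/36)/(17/3) = 577/204.

577/204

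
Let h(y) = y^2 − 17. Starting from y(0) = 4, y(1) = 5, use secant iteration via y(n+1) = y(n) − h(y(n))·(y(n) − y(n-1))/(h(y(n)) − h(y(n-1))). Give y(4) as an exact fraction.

6263/1519

h(4) = −1, h(5) = 8. y(2) = 5 − 8·(5 − 4)/(8 − (−1)) = 37/9.
h(5) = 8, h(37/9) = −8/81. y(3) = (37/9) − (−8/81)·((37/9) − 5)/((−8/81) − 8) = 169/41.
h(37/9) = −8/81, h(169/41) = −16/1681. y(4) = (169/41) − (−16/1681)·((169/41) − (37/9))/((−16/1681) − (−8/81)) = 6263/1519.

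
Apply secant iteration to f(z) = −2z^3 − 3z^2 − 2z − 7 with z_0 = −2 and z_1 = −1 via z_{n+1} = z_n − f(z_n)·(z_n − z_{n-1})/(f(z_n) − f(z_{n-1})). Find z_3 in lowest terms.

f(−2) = 1, f(−1) = −6. z_2 = (−1) − (−6)·((−1) − (−2))/((−6) − 1) = −13/7.
f(−1) = −6, f(−13/7) = −282/343. z_3 = (−13/7) − (−282/343)·((−13/7) − (−1))/((−282/343) − (−6)) = −295/148.

−295/148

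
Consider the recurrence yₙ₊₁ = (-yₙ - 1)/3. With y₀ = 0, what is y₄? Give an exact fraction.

y₁ = (-0 - 1)/3 = -1/3.
y₂ = (-(-1/3) - 1)/3 = -2/9.
y₃ = (-(-2/9) - 1)/3 = -7/27.
y₄ = (-(-7/27) - 1)/3 = -20/81.

-20/81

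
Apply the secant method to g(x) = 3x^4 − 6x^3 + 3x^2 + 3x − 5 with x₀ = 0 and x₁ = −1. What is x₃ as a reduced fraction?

g(0) = −5, g(−1) = 4. x₂ = (−1) − 4·((−1) − 0)/(4 − (−5)) = −5/9.
g(−1) = 4, g(−5/9) = −9680/2187. x₃ = (−5/9) − (−9680/2187)·((−5/9) − (−1))/((−9680/2187) − 4) = −3635/4607.

−3635/4607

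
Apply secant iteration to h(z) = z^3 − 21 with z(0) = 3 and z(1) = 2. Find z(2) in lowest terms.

51/19

h(3) = 6, h(2) = −13. z(2) = 2 − (−13)·(2 − 3)/((−13) − 6) = 51/19.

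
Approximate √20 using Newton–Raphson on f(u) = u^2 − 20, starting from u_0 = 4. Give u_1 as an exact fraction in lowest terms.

9/2

f'(u) = 2u.
f(4) = −4, f'(4) = 8, so u_1 = 4 − (−4)/8 = 9/2.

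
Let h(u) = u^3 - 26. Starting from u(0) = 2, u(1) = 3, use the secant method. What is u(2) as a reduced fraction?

56/19

h(2) = -18, h(3) = 1. u(2) = 3 - 1·(3 - 2)/(1 - (-18)) = 56/19.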